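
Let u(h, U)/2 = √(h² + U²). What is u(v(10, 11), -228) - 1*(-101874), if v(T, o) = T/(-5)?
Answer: 101874 + 4*√12997 ≈ 1.0233e+5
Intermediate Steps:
v(T, o) = -T/5 (v(T, o) = T*(-⅕) = -T/5)
u(h, U) = 2*√(U² + h²) (u(h, U) = 2*√(h² + U²) = 2*√(U² + h²))
u(v(10, 11), -228) - 1*(-101874) = 2*√((-228)² + (-⅕*10)²) - 1*(-101874) = 2*√(51984 + (-2)²) + 101874 = 2*√(51984 + 4) + 101874 = 2*√51988 + 101874 = 2*(2*√12997) + 101874 = 4*√12997 + 101874 = 101874 + 4*√12997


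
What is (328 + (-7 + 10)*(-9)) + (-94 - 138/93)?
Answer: 6371/31 ≈ 205.52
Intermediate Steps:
(328 + (-7 + 10)*(-9)) + (-94 - 138/93) = (328 + 3*(-9)) + (-94 - 138*1/93) = (328 - 27) + (-94 - 46/31) = 301 - 2960/31 = 6371/31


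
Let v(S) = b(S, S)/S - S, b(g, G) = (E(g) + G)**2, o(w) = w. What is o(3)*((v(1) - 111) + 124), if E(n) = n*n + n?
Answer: 63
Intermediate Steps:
E(n) = n + n**2 (E(n) = n**2 + n = n + n**2)
b(g, G) = (G + g*(1 + g))**2 (b(g, G) = (g*(1 + g) + G)**2 = (G + g*(1 + g))**2)
v(S) = -S + (S + S*(1 + S))**2/S (v(S) = (S + S*(1 + S))**2/S - S = -S + (S + S*(1 + S))**2/S)
o(3)*((v(1) - 111) + 124) = 3*((1*(-1 + (2 + 1)**2) - 111) + 124) = 3*((1*(-1 + 3**2) - 111) + 124) = 3*((1*(-1 + 9) - 111) + 124) = 3*((1*8 - 111) + 124) = 3*((8 - 111) + 124) = 3*(-103 + 124) = 3*21 = 63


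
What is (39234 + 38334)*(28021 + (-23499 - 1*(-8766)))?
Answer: 1030723584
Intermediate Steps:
(39234 + 38334)*(28021 + (-23499 - 1*(-8766))) = 77568*(28021 + (-23499 + 8766)) = 77568*(28021 - 14733) = 77568*13288 = 1030723584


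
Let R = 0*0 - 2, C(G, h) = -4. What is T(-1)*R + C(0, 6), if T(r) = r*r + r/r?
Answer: -8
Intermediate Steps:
T(r) = 1 + r² (T(r) = r² + 1 = 1 + r²)
R = -2 (R = 0 - 2 = -2)
T(-1)*R + C(0, 6) = (1 + (-1)²)*(-2) - 4 = (1 + 1)*(-2) - 4 = 2*(-2) - 4 = -4 - 4 = -8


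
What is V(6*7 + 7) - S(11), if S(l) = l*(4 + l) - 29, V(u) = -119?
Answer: -255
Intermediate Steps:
S(l) = -29 + l*(4 + l)
V(6*7 + 7) - S(11) = -119 - (-29 + 11**2 + 4*11) = -119 - (-29 + 121 + 44) = -119 - 1*136 = -119 - 136 = -255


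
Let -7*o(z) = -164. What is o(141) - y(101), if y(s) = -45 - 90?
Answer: 1109/7 ≈ 158.43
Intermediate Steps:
o(z) = 164/7 (o(z) = -1/7*(-164) = 164/7)
y(s) = -135
o(141) - y(101) = 164/7 - 1*(-135) = 164/7 + 135 = 1109/7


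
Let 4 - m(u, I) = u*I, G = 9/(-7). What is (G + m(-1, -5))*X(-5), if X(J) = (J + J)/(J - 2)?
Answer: -160/49 ≈ -3.2653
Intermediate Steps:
G = -9/7 (G = 9*(-1/7) = -9/7 ≈ -1.2857)
m(u, I) = 4 - I*u (m(u, I) = 4 - u*I = 4 - I*u)
X(J) = 2*J/(-2 + J) (X(J) = (2*J)/(-2 + J) = 2*J/(-2 + J))
(G + m(-1, -5))*X(-5) = (-9/7 + (4 - 1*(-5)*(-1)))*(2*(-5)/(-2 - 5)) = (-9/7 + (4 - 5))*(2*(-5)/(-7)) = (-9/7 - 1)*(2*(-5)*(-1/7)) = -16/7*10/7 = -160/49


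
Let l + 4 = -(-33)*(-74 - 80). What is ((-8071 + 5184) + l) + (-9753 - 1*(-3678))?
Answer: -14048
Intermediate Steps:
l = -5086 (l = -4 - (-33)*(-74 - 80) = -4 - (-33)*(-154) = -4 - 1*5082 = -4 - 5082 = -5086)
((-8071 + 5184) + l) + (-9753 - 1*(-3678)) = ((-8071 + 5184) - 5086) + (-9753 - 1*(-3678)) = (-2887 - 5086) + (-9753 + 3678) = -7973 - 6075 = -14048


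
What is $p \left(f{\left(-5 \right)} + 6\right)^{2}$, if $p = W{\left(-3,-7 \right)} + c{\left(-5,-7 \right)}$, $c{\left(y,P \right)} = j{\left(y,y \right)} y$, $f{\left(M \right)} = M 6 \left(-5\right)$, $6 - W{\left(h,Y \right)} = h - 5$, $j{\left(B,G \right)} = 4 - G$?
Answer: $-754416$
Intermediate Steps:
$W{\left(h,Y \right)} = 11 - h$ ($W{\left(h,Y \right)} = 6 - \left(h - 5\right) = 6 - \left(-5 + h\right) = 11 - h$)
$f{\left(M \right)} = - 30 M$ ($f{\left(M \right)} = 6 M \left(-5\right) = - 30 M$)
$c{\left(y,P \right)} = y \left(4 - y\right)$ ($c{\left(y,P \right)} = \left(4 - y\right) y = y \left(4 - y\right)$)
$p = -31$ ($p = \left(11 - -3\right) - 5 \left(4 - -5\right) = \left(11 + 3\right) - 5 \left(4 + 5\right) = 14 - 45 = -31$)
$p \left(f{\left(-5 \right)} + 6\right)^{2} = - 31 \left(\left(-30\right) \left(-5\right) + 6\right)^{2} = - 31 \left(150 + 6\right)^{2} = - 31 \cdot 156^{2} = \left(-31\right) 24336 = -754416$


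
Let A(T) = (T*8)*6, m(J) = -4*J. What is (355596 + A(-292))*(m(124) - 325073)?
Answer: -111207859020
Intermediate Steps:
A(T) = 48*T (A(T) = (8*T)*6 = 48*T)
(355596 + A(-292))*(m(124) - 325073) = (355596 + 48*(-292))*(-4*124 - 325073) = (355596 - 14016)*(-496 - 325073) = 341580*(-325569) = -111207859020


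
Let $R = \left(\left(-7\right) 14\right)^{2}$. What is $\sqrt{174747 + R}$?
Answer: $\sqrt{184351} \approx 429.36$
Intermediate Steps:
$R = 9604$ ($R = \left(-98\right)^{2} = 9604$)
$\sqrt{174747 + R} = \sqrt{174747 + 9604} = \sqrt{184351}$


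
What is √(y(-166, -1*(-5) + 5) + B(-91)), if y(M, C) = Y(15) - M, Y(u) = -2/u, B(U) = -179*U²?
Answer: I*√333479955/15 ≈ 1217.4*I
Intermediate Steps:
y(M, C) = -2/15 - M
√(y(-166, -1*(-5) + 5) + B(-91)) = √((-2/15 - 1*(-166)) - 179*(-91)²) = √((-2/15 + 166) - 179*8281) = √(2488/15 - 1482299) = √(-22231997/15) = I*√333479955/15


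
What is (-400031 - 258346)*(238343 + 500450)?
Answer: -486404318961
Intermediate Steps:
(-400031 - 258346)*(238343 + 500450) = -658377*738793 = -486404318961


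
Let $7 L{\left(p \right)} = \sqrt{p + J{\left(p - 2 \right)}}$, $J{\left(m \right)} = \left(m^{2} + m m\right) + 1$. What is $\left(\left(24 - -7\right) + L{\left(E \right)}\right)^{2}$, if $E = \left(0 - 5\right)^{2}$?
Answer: $\frac{48173}{49} + \frac{124 \sqrt{271}}{7} \approx 1274.7$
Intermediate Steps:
$E = 25$ ($E = \left(-5\right)^{2} = 25$)
$J{\left(m \right)} = 1 + 2 m^{2}$ ($J{\left(m \right)} = \left(m^{2} + m^{2}\right) + 1 = 2 m^{2} + 1 = 1 + 2 m^{2}$)
$L{\left(p \right)} = \frac{\sqrt{1 + p + 2 \left(-2 + p\right)^{2}}}{7}$ ($L{\left(p \right)} = \frac{\sqrt{p + \left(1 + 2 \left(p - 2\right)^{2}\right)}}{7} = \frac{\sqrt{p + \left(1 + 2 \left(-2 + p\right)^{2}\right)}}{7} = \frac{\sqrt{1 + p + 2 \left(-2 + p\right)^{2}}}{7}$)
$\left(\left(24 - -7\right) + L{\left(E \right)}\right)^{2} = \left(\left(24 - -7\right) + \frac{\sqrt{1 + 25 + 2 \left(-2 + 25\right)^{2}}}{7}\right)^{2} = \left(\left(24 + 7\right) + \frac{\sqrt{1 + 25 + 2 \cdot 23^{2}}}{7}\right)^{2} = \left(31 + \frac{\sqrt{1 + 25 + 2 \cdot 529}}{7}\right)^{2} = \left(31 + \frac{\sqrt{1 + 25 + 1058}}{7}\right)^{2} = \left(31 + \frac{\sqrt{1084}}{7}\right)^{2} = \left(31 + \frac{2 \sqrt{271}}{7}\right)^{2}$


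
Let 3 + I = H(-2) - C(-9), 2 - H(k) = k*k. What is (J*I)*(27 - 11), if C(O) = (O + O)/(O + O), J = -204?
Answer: 19584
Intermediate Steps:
H(k) = 2 - k² (H(k) = 2 - k*k = 2 - k²)
C(O) = 1 (C(O) = (2*O)/((2*O)) = (2*O)*(1/(2*O)) = 1)
I = -6 (I = -3 + ((2 - 1*(-2)²) - 1*1) = -3 + ((2 - 1*4) - 1) = -3 + ((2 - 4) - 1) = -3 + (-2 - 1) = -3 - 3 = -6)
(J*I)*(27 - 11) = (-204*(-6))*(27 - 11) = 1224*16 = 19584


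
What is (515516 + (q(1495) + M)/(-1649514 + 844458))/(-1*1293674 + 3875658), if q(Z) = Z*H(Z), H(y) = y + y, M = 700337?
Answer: 415014078509/2078641711104 ≈ 0.19966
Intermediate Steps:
H(y) = 2*y
q(Z) = 2*Z**2 (q(Z) = Z*(2*Z) = 2*Z**2)
(515516 + (q(1495) + M)/(-1649514 + 844458))/(-1*1293674 + 3875658) = (515516 + (2*1495**2 + 700337)/(-1649514 + 844458))/(-1*1293674 + 3875658) = (515516 + (2*2235025 + 700337)/(-805056))/(-1293674 + 3875658) = (515516 + (4470050 + 700337)*(-1/805056))/2581984 = (515516 + 5170387*(-1/805056))*(1/2581984) = (515516 - 5170387/805056)*(1/2581984) = (415014078509/805056)*(1/2581984) = 415014078509/2078641711104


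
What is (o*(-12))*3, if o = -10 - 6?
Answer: 576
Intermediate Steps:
o = -16
(o*(-12))*3 = -16*(-12)*3 = 192*3 = 576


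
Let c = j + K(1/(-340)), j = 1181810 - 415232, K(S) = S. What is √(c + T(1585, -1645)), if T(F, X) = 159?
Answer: √22158699215/170 ≈ 875.63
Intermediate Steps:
j = 766578
c = 260636519/340 (c = 766578 + 1/(-340) = 766578 - 1/340 = 260636519/340 ≈ 7.6658e+5)
√(c + T(1585, -1645)) = √(260636519/340 + 159) = √(260690579/340) = √22158699215/170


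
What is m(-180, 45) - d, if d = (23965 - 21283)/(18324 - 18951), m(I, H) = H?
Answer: 10299/209 ≈ 49.278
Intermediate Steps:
d = -894/209 (d = 2682/(-627) = 2682*(-1/627) = -894/209 ≈ -4.2775)
m(-180, 45) - d = 45 - 1*(-894/209) = 45 + 894/209 = 10299/209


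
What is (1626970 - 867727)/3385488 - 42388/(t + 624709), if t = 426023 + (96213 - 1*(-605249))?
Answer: 197806160633/988671960112 ≈ 0.20007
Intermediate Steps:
t = 1127485 (t = 426023 + (96213 + 605249) = 426023 + 701462 = 1127485)
(1626970 - 867727)/3385488 - 42388/(t + 624709) = (1626970 - 867727)/3385488 - 42388/(1127485 + 624709) = 759243*(1/3385488) - 42388/1752194 = 253081/1128496 - 42388*1/1752194 = 253081/1128496 - 21194/876097 = 197806160633/988671960112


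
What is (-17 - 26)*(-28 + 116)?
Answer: -3784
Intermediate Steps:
(-17 - 26)*(-28 + 116) = -43*88 = -3784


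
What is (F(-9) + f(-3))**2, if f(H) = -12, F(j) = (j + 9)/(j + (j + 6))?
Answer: 144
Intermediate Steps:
F(j) = (9 + j)/(6 + 2*j) (F(j) = (9 + j)/(j + (6 + j)) = (9 + j)/(6 + 2*j))
(F(-9) + f(-3))**2 = ((9 - 9)/(2*(3 - 9)) - 12)**2 = ((1/2)*0/(-6) - 12)**2 = ((1/2)*(-1/6)*0 - 12)**2 = (0 - 12)**2 = (-12)**2 = 144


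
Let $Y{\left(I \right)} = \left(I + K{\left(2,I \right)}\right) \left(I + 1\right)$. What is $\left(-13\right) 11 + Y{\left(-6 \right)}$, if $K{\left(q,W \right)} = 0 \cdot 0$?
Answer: $-113$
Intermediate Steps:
$K{\left(q,W \right)} = 0$
$Y{\left(I \right)} = I \left(1 + I\right)$ ($Y{\left(I \right)} = \left(I + 0\right) \left(I + 1\right) = I \left(1 + I\right)$)
$\left(-13\right) 11 + Y{\left(-6 \right)} = \left(-13\right) 11 - 6 \left(1 - 6\right) = -143 - -30 = -143 + 30 = -113$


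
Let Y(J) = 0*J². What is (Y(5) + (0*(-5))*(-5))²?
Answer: 0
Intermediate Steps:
Y(J) = 0
(Y(5) + (0*(-5))*(-5))² = (0 + (0*(-5))*(-5))² = (0 + 0*(-5))² = (0 + 0)² = 0² = 0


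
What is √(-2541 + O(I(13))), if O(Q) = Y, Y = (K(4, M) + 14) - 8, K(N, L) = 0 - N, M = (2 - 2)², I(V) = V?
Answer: I*√2539 ≈ 50.388*I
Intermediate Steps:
M = 0 (M = 0² = 0)
K(N, L) = -N
Y = 2 (Y = (-1*4 + 14) - 8 = (-4 + 14) - 8 = 10 - 8 = 2)
O(Q) = 2
√(-2541 + O(I(13))) = √(-2541 + 2) = √(-2539) = I*√2539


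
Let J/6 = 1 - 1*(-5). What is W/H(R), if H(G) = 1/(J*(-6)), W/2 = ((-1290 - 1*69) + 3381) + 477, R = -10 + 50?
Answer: -1079568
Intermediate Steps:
J = 36 (J = 6*(1 - 1*(-5)) = 6*(1 + 5) = 6*6 = 36)
R = 40
W = 4998 (W = 2*(((-1290 - 1*69) + 3381) + 477) = 2*(((-1290 - 69) + 3381) + 477) = 2*((-1359 + 3381) + 477) = 2*(2022 + 477) = 2*2499 = 4998)
H(G) = -1/216 (H(G) = 1/(36*(-6)) = 1/(-216) = -1/216)
W/H(R) = 4998/(-1/216) = 4998*(-216) = -1079568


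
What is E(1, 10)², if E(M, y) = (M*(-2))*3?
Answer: 36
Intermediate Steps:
E(M, y) = -6*M (E(M, y) = -2*M*3 = -6*M)
E(1, 10)² = (-6*1)² = (-6)² = 36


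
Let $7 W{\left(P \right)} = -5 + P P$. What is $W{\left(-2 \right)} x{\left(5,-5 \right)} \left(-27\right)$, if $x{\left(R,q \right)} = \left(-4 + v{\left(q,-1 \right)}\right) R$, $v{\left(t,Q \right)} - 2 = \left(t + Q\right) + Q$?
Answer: $- \frac{1215}{7} \approx -173.57$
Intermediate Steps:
$v{\left(t,Q \right)} = 2 + t + 2 Q$ ($v{\left(t,Q \right)} = 2 + \left(\left(t + Q\right) + Q\right) = 2 + \left(\left(Q + t\right) + Q\right) = 2 + \left(t + 2 Q\right) = 2 + t + 2 Q$)
$x{\left(R,q \right)} = R \left(-4 + q\right)$ ($x{\left(R,q \right)} = \left(-4 + \left(2 + q + 2 \left(-1\right)\right)\right) R = \left(-4 + \left(2 + q - 2\right)\right) R = \left(-4 + q\right) R = R \left(-4 + q\right)$)
$W{\left(P \right)} = - \frac{5}{7} + \frac{P^{2}}{7}$ ($W{\left(P \right)} = \frac{-5 + P P}{7} = \frac{-5 + P^{2}}{7} = - \frac{5}{7} + \frac{P^{2}}{7}$)
$W{\left(-2 \right)} x{\left(5,-5 \right)} \left(-27\right) = \left(- \frac{5}{7} + \frac{\left(-2\right)^{2}}{7}\right) 5 \left(-4 - 5\right) \left(-27\right) = \left(- \frac{5}{7} + \frac{1}{7} \cdot 4\right) 5 \left(-9\right) \left(-27\right) = \left(- \frac{5}{7} + \frac{4}{7}\right) \left(-45\right) \left(-27\right) = \left(- \frac{1}{7}\right) \left(-45\right) \left(-27\right) = \frac{45}{7} \left(-27\right) = - \frac{1215}{7}$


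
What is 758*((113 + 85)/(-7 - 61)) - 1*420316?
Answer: -7182893/17 ≈ -4.2252e+5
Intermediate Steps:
758*((113 + 85)/(-7 - 61)) - 1*420316 = 758*(198/(-68)) - 420316 = 758*(198*(-1/68)) - 420316 = 758*(-99/34) - 420316 = -37521/17 - 420316 = -7182893/17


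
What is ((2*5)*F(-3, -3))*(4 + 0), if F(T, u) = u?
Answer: -120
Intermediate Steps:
((2*5)*F(-3, -3))*(4 + 0) = ((2*5)*(-3))*(4 + 0) = (10*(-3))*4 = -30*4 = -120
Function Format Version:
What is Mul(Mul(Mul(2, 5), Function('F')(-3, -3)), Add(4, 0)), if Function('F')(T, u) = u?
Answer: -120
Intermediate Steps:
Mul(Mul(Mul(2, 5), Function('F')(-3, -3)), Add(4, 0)) = Mul(Mul(Mul(2, 5), -3), Add(4, 0)) = Mul(Mul(10, -3), 4) = Mul(-30, 4) = -120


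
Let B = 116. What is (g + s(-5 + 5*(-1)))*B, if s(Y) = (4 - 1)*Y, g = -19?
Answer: -5684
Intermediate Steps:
s(Y) = 3*Y
(g + s(-5 + 5*(-1)))*B = (-19 + 3*(-5 + 5*(-1)))*116 = (-19 + 3*(-5 - 5))*116 = (-19 + 3*(-10))*116 = (-19 - 30)*116 = -49*116 = -5684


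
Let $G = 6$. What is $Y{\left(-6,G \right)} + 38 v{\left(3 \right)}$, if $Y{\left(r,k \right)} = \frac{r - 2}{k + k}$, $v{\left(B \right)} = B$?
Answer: $\frac{340}{3} \approx 113.33$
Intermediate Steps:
$Y{\left(r,k \right)} = \frac{-2 + r}{2 k}$
$Y{\left(-6,G \right)} + 38 v{\left(3 \right)} = \frac{-2 - 6}{2 \cdot 6} + 38 \cdot 3 = \frac{1}{2} \cdot \frac{1}{6} \left(-8\right) + 114 = - \frac{2}{3} + 114 = \frac{340}{3}$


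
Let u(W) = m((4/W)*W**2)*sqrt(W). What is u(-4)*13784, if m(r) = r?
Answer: -441088*I ≈ -4.4109e+5*I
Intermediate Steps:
u(W) = 4*W**(3/2) (u(W) = ((4/W)*W**2)*sqrt(W) = (4*W)*sqrt(W) = 4*W**(3/2))
u(-4)*13784 = (4*(-4)**(3/2))*13784 = (4*(-8*I))*13784 = -32*I*13784 = -441088*I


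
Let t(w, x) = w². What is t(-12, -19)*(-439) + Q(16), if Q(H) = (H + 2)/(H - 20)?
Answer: -126441/2 ≈ -63221.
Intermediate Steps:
Q(H) = (2 + H)/(-20 + H)
t(-12, -19)*(-439) + Q(16) = (-12)²*(-439) + (2 + 16)/(-20 + 16) = 144*(-439) + 18/(-4) = -63216 - ¼*18 = -63216 - 9/2 = -126441/2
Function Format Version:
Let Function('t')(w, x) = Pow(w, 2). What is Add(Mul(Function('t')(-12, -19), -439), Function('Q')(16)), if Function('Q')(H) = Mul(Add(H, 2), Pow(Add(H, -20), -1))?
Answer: Rational(-126441, 2) ≈ -63221.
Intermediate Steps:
Function('Q')(H) = Mul(Pow(Add(-20, H), -1), Add(2, H)) (Function('Q')(H) = Mul(Add(2, H), Pow(Add(-20, H), -1)) = Mul(Pow(Add(-20, H), -1), Add(2, H)))
Add(Mul(Function('t')(-12, -19), -439), Function('Q')(16)) = Add(Mul(Pow(-12, 2), -439), Mul(Pow(Add(-20, 16), -1), Add(2, 16))) = Add(Mul(144, -439), Mul(Pow(-4, -1), 18)) = Add(-63216, Mul(Rational(-1, 4), 18)) = Add(-63216, Rational(-9, 2)) = Rational(-126441, 2)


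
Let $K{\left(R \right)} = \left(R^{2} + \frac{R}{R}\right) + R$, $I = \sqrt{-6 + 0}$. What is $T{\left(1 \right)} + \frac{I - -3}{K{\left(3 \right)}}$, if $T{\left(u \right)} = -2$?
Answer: $- \frac{23}{13} + \frac{i \sqrt{6}}{13} \approx -1.7692 + 0.18842 i$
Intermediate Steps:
$I = i \sqrt{6}$ ($I = \sqrt{-6} = i \sqrt{6} \approx 2.4495 i$)
$K{\left(R \right)} = 1 + R + R^{2}$ ($K{\left(R \right)} = \left(R^{2} + 1\right) + R = \left(1 + R^{2}\right) + R = 1 + R + R^{2}$)
$T{\left(1 \right)} + \frac{I - -3}{K{\left(3 \right)}} = -2 + \frac{i \sqrt{6} - -3}{1 + 3 + 3^{2}} = -2 + \frac{i \sqrt{6} + 3}{1 + 3 + 9} = -2 + \frac{3 + i \sqrt{6}}{13} = -2 + \left(\frac{3}{13} + \frac{i \sqrt{6}}{13}\right) = - \frac{23}{13} + \frac{i \sqrt{6}}{13}$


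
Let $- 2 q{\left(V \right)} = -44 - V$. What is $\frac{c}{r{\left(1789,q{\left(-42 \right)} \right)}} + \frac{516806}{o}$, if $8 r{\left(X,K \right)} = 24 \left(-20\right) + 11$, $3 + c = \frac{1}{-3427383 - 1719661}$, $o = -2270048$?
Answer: $- \frac{120891748273943}{684976665496816} \approx -0.17649$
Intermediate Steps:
$q{\left(V \right)} = 22 + \frac{V}{2}$ ($q{\left(V \right)} = - \frac{-44 - V}{2} = 22 + \frac{V}{2}$)
$c = - \frac{15441133}{5147044}$ ($c = -3 + \frac{1}{-3427383 - 1719661} = -3 + \frac{1}{-5147044} = -3 - \frac{1}{5147044} = - \frac{15441133}{5147044} \approx -3.0$)
$r{\left(X,K \right)} = - \frac{469}{8}$ ($r{\left(X,K \right)} = \frac{24 \left(-20\right) + 11}{8} = \frac{-480 + 11}{8} = \frac{1}{8} \left(-469\right) = - \frac{469}{8}$)
$\frac{c}{r{\left(1789,q{\left(-42 \right)} \right)}} + \frac{516806}{o} = - \frac{15441133}{5147044 \left(- \frac{469}{8}\right)} + \frac{516806}{-2270048} = \left(- \frac{15441133}{5147044}\right) \left(- \frac{8}{469}\right) + 516806 \left(- \frac{1}{2270048}\right) = \frac{30882266}{603490909} - \frac{258403}{1135024} = - \frac{120891748273943}{684976665496816}$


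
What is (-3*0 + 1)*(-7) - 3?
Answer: -10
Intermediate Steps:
(-3*0 + 1)*(-7) - 3 = (0 + 1)*(-7) - 3 = 1*(-7) - 3 = -7 - 3 = -10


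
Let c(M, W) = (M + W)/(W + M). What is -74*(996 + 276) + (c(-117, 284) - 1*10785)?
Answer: -104912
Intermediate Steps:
c(M, W) = 1 (c(M, W) = (M + W)/(M + W) = 1)
-74*(996 + 276) + (c(-117, 284) - 1*10785) = -74*(996 + 276) + (1 - 1*10785) = -74*1272 + (1 - 10785) = -94128 - 10784 = -104912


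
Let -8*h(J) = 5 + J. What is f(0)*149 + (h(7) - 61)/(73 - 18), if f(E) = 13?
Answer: 42589/22 ≈ 1935.9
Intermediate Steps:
h(J) = -5/8 - J/8 (h(J) = -(5 + J)/8 = -5/8 - J/8)
f(0)*149 + (h(7) - 61)/(73 - 18) = 13*149 + ((-5/8 - ⅛*7) - 61)/(73 - 18) = 1937 + ((-5/8 - 7/8) - 61)/55 = 1937 + (-3/2 - 61)*(1/55) = 1937 - 125/2*1/55 = 1937 - 25/22 = 42589/22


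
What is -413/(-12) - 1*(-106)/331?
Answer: 137975/3972 ≈ 34.737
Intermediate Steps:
-413/(-12) - 1*(-106)/331 = -413*(-1/12) + 106*(1/331) = 413/12 + 106/331 = 137975/3972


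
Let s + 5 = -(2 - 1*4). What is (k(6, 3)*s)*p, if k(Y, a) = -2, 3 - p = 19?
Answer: -96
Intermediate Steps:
p = -16 (p = 3 - 1*19 = 3 - 19 = -16)
s = -3 (s = -5 - (2 - 1*4) = -5 - (2 - 4) = -5 - 1*(-2) = -5 + 2 = -3)
(k(6, 3)*s)*p = -2*(-3)*(-16) = 6*(-16) = -96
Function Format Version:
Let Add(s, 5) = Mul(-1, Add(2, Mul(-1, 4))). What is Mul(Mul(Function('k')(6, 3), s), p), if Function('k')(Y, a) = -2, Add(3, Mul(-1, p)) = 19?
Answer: -96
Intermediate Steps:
p = -16 (p = Add(3, Mul(-1, 19)) = Add(3, -19) = -16)
s = -3 (s = Add(-5, Mul(-1, Add(2, Mul(-1, 4)))) = Add(-5, Mul(-1, Add(2, -4))) = Add(-5, Mul(-1, -2)) = Add(-5, 2) = -3)
Mul(Mul(Function('k')(6, 3), s), p) = Mul(Mul(-2, -3), -16) = Mul(6, -16) = -96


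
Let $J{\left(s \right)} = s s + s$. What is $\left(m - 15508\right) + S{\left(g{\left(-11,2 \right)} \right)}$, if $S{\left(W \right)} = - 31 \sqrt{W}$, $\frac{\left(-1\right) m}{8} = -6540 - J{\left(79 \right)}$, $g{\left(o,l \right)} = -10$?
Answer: $87372 - 31 i \sqrt{10} \approx 87372.0 - 98.031 i$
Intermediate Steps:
$J{\left(s \right)} = s + s^{2}$ ($J{\left(s \right)} = s^{2} + s = s + s^{2}$)
$m = 102880$ ($m = - 8 \left(-6540 - 79 \left(1 + 79\right)\right) = - 8 \left(-6540 - 79 \cdot 80\right) = - 8 \left(-6540 - 6320\right) = \left(-8\right) \left(-12860\right) = 102880$)
$\left(m - 15508\right) + S{\left(g{\left(-11,2 \right)} \right)} = \left(102880 - 15508\right) - 31 \sqrt{-10} = 87372 - 31 i \sqrt{10}$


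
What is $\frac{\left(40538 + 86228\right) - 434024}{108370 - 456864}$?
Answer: $\frac{153629}{174247} \approx 0.88167$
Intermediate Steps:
$\frac{\left(40538 + 86228\right) - 434024}{108370 - 456864} = \frac{126766 - 434024}{-348494} = \left(-307258\right) \left(- \frac{1}{348494}\right) = \frac{153629}{174247}$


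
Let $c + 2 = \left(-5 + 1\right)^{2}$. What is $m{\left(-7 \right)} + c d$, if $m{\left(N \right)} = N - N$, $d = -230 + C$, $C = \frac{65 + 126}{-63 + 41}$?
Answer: $- \frac{36757}{11} \approx -3341.5$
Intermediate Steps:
$C = - \frac{191}{22}$ ($C = \frac{191}{-22} = 191 \left(- \frac{1}{22}\right) = - \frac{191}{22} \approx -8.6818$)
$d = - \frac{5251}{22}$ ($d = -230 - \frac{191}{22} = - \frac{5251}{22} \approx -238.68$)
$c = 14$ ($c = -2 + \left(-5 + 1\right)^{2} = -2 + \left(-4\right)^{2} = -2 + 16 = 14$)
$m{\left(N \right)} = 0$
$m{\left(-7 \right)} + c d = 0 + 14 \left(- \frac{5251}{22}\right) = 0 - \frac{36757}{11} = - \frac{36757}{11}$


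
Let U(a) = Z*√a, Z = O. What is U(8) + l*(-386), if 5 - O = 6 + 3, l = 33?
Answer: -12738 - 8*√2 ≈ -12749.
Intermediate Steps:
O = -4 (O = 5 - (6 + 3) = 5 - 1*9 = 5 - 9 = -4)
Z = -4
U(a) = -4*√a
U(8) + l*(-386) = -8*√2 + 33*(-386) = -8*√2 - 12738 = -12738 - 8*√2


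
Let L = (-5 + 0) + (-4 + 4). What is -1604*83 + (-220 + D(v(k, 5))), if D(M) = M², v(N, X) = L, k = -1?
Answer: -133327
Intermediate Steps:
L = -5 (L = -5 + 0 = -5)
v(N, X) = -5
-1604*83 + (-220 + D(v(k, 5))) = -1604*83 + (-220 + (-5)²) = -401*332 + (-220 + 25) = -133132 - 195 = -133327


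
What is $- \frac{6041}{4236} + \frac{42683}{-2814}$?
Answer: $- \frac{32967427}{1986684} \approx -16.594$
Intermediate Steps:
$- \frac{6041}{4236} + \frac{42683}{-2814} = \left(-6041\right) \frac{1}{4236} + 42683 \left(- \frac{1}{2814}\right) = - \frac{6041}{4236} - \frac{42683}{2814} = - \frac{32967427}{1986684}$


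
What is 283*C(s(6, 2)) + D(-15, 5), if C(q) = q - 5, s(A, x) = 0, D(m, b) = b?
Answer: -1410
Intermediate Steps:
C(q) = -5 + q
283*C(s(6, 2)) + D(-15, 5) = 283*(-5 + 0) + 5 = 283*(-5) + 5 = -1415 + 5 = -1410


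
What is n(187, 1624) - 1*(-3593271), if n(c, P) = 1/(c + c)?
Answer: 1343883355/374 ≈ 3.5933e+6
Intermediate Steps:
n(c, P) = 1/(2*c)
n(187, 1624) - 1*(-3593271) = (½)/187 - 1*(-3593271) = (½)*(1/187) + 3593271 = 1/374 + 3593271 = 1343883355/374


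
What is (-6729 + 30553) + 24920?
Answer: 48744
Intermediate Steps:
(-6729 + 30553) + 24920 = 23824 + 24920 = 48744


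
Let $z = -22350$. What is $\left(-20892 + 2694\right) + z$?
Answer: $-40548$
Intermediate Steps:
$\left(-20892 + 2694\right) + z = \left(-20892 + 2694\right) - 22350 = -18198 - 22350 = -40548$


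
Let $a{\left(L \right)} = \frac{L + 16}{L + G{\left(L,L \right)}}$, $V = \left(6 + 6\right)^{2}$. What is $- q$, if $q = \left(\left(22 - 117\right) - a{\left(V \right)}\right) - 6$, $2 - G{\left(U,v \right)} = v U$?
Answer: $\frac{207943}{2059} \approx 100.99$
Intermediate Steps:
$G{\left(U,v \right)} = 2 - U v$ ($G{\left(U,v \right)} = 2 - v U = 2 - U v$)
$V = 144$ ($V = 12^{2} = 144$)
$a{\left(L \right)} = \frac{16 + L}{2 + L - L^{2}}$ ($a{\left(L \right)} = \frac{L + 16}{L - \left(-2 + L L\right)} = \frac{16 + L}{L - \left(-2 + L^{2}\right)} = \frac{16 + L}{2 + L - L^{2}}$)
$q = - \frac{207943}{2059}$ ($q = \left(\left(22 - 117\right) - \frac{16 + 144}{2 + 144 - 144^{2}}\right) - 6 = \left(-95 - \frac{1}{2 + 144 - 20736} \cdot 160\right) - 6 = \left(-95 - \frac{1}{-20590} \cdot 160\right) - 6 = \left(-95 - \left(- \frac{1}{20590}\right) 160\right) - 6 = \left(-95 - - \frac{16}{2059}\right) - 6 = \left(-95 + \frac{16}{2059}\right) - 6 = - \frac{195589}{2059} - 6 = - \frac{207943}{2059} \approx -100.99$)
$- q = \left(-1\right) \left(- \frac{207943}{2059}\right) = \frac{207943}{2059}$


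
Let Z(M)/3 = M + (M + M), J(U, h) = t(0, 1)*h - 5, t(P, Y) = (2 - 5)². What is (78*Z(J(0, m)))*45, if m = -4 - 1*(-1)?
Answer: -1010880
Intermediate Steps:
t(P, Y) = 9 (t(P, Y) = (-3)² = 9)
m = -3 (m = -4 + 1 = -3)
J(U, h) = -5 + 9*h (J(U, h) = 9*h - 5 = -5 + 9*h)
Z(M) = 9*M (Z(M) = 3*(M + (M + M)) = 3*(M + 2*M) = 3*(3*M) = 9*M)
(78*Z(J(0, m)))*45 = (78*(9*(-5 + 9*(-3))))*45 = (78*(9*(-5 - 27)))*45 = (78*(9*(-32)))*45 = (78*(-288))*45 = -22464*45 = -1010880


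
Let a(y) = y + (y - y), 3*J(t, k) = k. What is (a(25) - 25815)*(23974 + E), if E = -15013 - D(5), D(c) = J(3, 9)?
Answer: -231026820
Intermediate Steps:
J(t, k) = k/3
D(c) = 3 (D(c) = (1/3)*9 = 3)
a(y) = y (a(y) = y + 0 = y)
E = -15016 (E = -15013 - 1*3 = -15013 - 3 = -15016)
(a(25) - 25815)*(23974 + E) = (25 - 25815)*(23974 - 15016) = -25790*8958 = -231026820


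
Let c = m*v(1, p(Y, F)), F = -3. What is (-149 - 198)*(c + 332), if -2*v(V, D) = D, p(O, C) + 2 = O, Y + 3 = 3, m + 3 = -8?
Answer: -111387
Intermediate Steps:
m = -11 (m = -3 - 8 = -11)
Y = 0 (Y = -3 + 3 = 0)
p(O, C) = -2 + O
v(V, D) = -D/2
c = -11 (c = -(-11)*(-2 + 0)/2 = -(-11)*(-2)/2 = -11*1 = -11)
(-149 - 198)*(c + 332) = (-149 - 198)*(-11 + 332) = -347*321 = -111387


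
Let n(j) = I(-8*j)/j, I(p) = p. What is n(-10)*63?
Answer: -504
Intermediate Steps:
n(j) = -8 (n(j) = (-8*j)/j = -8)
n(-10)*63 = -8*63 = -504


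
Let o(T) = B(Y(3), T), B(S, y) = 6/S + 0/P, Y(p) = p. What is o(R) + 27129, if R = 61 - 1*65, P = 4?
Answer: 27131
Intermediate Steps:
R = -4 (R = 61 - 65 = -4)
B(S, y) = 6/S (B(S, y) = 6/S + 0/4 = 6/S + 0*(¼) = 6/S + 0 = 6/S)
o(T) = 2 (o(T) = 6/3 = 6*(⅓) = 2)
o(R) + 27129 = 2 + 27129 = 27131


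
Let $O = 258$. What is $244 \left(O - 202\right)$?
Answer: $13664$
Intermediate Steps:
$244 \left(O - 202\right) = 244 \left(258 - 202\right) = 244 \cdot 56 = 13664$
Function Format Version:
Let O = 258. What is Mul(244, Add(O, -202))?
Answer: 13664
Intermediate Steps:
Mul(244, Add(O, -202)) = Mul(244, Add(258, -202)) = Mul(244, 56) = 13664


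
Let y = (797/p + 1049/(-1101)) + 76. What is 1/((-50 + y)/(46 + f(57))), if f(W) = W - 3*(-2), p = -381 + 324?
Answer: 2280171/231464 ≈ 9.8511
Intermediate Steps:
p = -57
f(W) = 6 + W (f(W) = W - 1*(-6) = W + 6 = 6 + W)
y = 1277414/20919 (y = (797/(-57) + 1049/(-1101)) + 76 = (797*(-1/57) + 1049*(-1/1101)) + 76 = (-797/57 - 1049/1101) + 76 = -312430/20919 + 76 = 1277414/20919 ≈ 61.065)
1/((-50 + y)/(46 + f(57))) = 1/((-50 + 1277414/20919)/(46 + (6 + 57))) = 1/(231464/(20919*(46 + 63))) = 1/((231464/20919)/109) = 1/((231464/20919)*(1/109)) = 1/(231464/2280171) = 2280171/231464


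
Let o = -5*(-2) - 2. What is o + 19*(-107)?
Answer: -2025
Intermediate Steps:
o = 8 (o = 10 - 2 = 8)
o + 19*(-107) = 8 + 19*(-107) = 8 - 2033 = -2025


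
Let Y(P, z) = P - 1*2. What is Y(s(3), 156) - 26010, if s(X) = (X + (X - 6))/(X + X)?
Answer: -26012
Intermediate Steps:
s(X) = (-6 + 2*X)/(2*X) (s(X) = (X + (-6 + X))/((2*X)) = (-6 + 2*X)*(1/(2*X)) = (-6 + 2*X)/(2*X))
Y(P, z) = -2 + P (Y(P, z) = P - 2 = -2 + P)
Y(s(3), 156) - 26010 = (-2 + (-3 + 3)/3) - 26010 = (-2 + (1/3)*0) - 26010 = (-2 + 0) - 26010 = -2 - 26010 = -26012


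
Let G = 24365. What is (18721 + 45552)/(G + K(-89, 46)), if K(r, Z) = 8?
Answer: 64273/24373 ≈ 2.6371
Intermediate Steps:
(18721 + 45552)/(G + K(-89, 46)) = (18721 + 45552)/(24365 + 8) = 64273/24373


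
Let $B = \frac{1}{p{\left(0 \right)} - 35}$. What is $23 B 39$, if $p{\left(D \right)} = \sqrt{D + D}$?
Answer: $- \frac{897}{35} \approx -25.629$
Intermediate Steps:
$p{\left(D \right)} = \sqrt{2} \sqrt{D}$ ($p{\left(D \right)} = \sqrt{2 D} = \sqrt{2} \sqrt{D}$)
$B = - \frac{1}{35}$ ($B = \frac{1}{\sqrt{2} \sqrt{0} - 35} = \frac{1}{\sqrt{2} \cdot 0 - 35} = \frac{1}{0 - 35} = \frac{1}{-35} = - \frac{1}{35} \approx -0.028571$)
$23 B 39 = 23 \left(- \frac{1}{35}\right) 39 = \left(- \frac{23}{35}\right) 39 = - \frac{897}{35}$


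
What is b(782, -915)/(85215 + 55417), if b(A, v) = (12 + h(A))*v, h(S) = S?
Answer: -363255/70316 ≈ -5.1660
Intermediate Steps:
b(A, v) = v*(12 + A) (b(A, v) = (12 + A)*v = v*(12 + A))
b(782, -915)/(85215 + 55417) = (-915*(12 + 782))/(85215 + 55417) = -915*794/140632 = -726510*1/140632 = -363255/70316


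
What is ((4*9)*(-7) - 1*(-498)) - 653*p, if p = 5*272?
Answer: -887834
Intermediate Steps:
p = 1360
((4*9)*(-7) - 1*(-498)) - 653*p = ((4*9)*(-7) - 1*(-498)) - 653*1360 = (36*(-7) + 498) - 888080 = (-252 + 498) - 888080 = 246 - 888080 = -887834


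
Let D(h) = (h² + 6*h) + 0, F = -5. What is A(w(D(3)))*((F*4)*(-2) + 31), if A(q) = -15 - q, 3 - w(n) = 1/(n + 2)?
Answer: -36991/29 ≈ -1275.6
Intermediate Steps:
D(h) = h² + 6*h
w(n) = 3 - 1/(2 + n) (w(n) = 3 - 1/(n + 2) = 3 - 1/(2 + n))
A(w(D(3)))*((F*4)*(-2) + 31) = (-15 - (5 + 3*(3*(6 + 3)))/(2 + 3*(6 + 3)))*(-5*4*(-2) + 31) = (-15 - (5 + 3*(3*9))/(2 + 3*9))*(-20*(-2) + 31) = (-15 - (5 + 3*27)/(2 + 27))*(40 + 31) = (-15 - (5 + 81)/29)*71 = (-15 - 86/29)*71 = -521/29*71 = -36991/29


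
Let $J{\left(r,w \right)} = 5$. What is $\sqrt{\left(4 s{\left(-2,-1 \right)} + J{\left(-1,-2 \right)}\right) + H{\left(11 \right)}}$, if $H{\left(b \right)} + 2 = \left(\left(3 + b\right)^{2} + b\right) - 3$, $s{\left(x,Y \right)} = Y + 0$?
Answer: $\sqrt{203} \approx 14.248$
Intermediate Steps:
$s{\left(x,Y \right)} = Y$
$H{\left(b \right)} = -5 + b + \left(3 + b\right)^{2}$ ($H{\left(b \right)} = -2 - \left(3 - b - \left(3 + b\right)^{2}\right) = -2 + \left(-3 + b + \left(3 + b\right)^{2}\right) = -5 + b + \left(3 + b\right)^{2}$)
$\sqrt{\left(4 s{\left(-2,-1 \right)} + J{\left(-1,-2 \right)}\right) + H{\left(11 \right)}} = \sqrt{\left(4 \left(-1\right) + 5\right) + \left(-5 + 11 + \left(3 + 11\right)^{2}\right)} = \sqrt{\left(-4 + 5\right) + \left(-5 + 11 + 14^{2}\right)} = \sqrt{1 + \left(-5 + 11 + 196\right)} = \sqrt{1 + 202} = \sqrt{203}$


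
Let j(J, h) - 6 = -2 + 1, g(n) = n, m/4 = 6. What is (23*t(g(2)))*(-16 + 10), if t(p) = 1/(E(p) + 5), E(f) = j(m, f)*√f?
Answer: 138/5 - 138*√2/5 ≈ -11.432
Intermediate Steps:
m = 24 (m = 4*6 = 24)
j(J, h) = 5 (j(J, h) = 6 + (-2 + 1) = 6 - 1 = 5)
E(f) = 5*√f
t(p) = 1/(5 + 5*√p) (t(p) = 1/(5*√p + 5) = 1/(5 + 5*√p))
(23*t(g(2)))*(-16 + 10) = (23*(1/(5*(1 + √2))))*(-16 + 10) = (23/(5*(1 + √2)))*(-6) = -138/(5*(1 + √2))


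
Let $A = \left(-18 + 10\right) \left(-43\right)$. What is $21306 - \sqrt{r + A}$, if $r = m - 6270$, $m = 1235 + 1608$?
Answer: $21306 - i \sqrt{3083} \approx 21306.0 - 55.525 i$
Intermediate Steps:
$m = 2843$
$A = 344$ ($A = \left(-8\right) \left(-43\right) = 344$)
$r = -3427$ ($r = 2843 - 6270 = -3427$)
$21306 - \sqrt{r + A} = 21306 - \sqrt{-3427 + 344} = 21306 - \sqrt{-3083} = 21306 - i \sqrt{3083}$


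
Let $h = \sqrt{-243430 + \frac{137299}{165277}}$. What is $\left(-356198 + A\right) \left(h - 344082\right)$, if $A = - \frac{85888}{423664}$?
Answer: $\frac{3245303045561220}{26479} - \frac{1347396030 i \sqrt{135706728001503}}{89313667} \approx 1.2256 \cdot 10^{11} - 1.7574 \cdot 10^{8} i$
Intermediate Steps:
$A = - \frac{5368}{26479}$ ($A = \left(-85888\right) \frac{1}{423664} = - \frac{5368}{26479} \approx -0.20273$)
$h = \frac{i \sqrt{135706728001503}}{23611}$ ($h = \sqrt{-243430 + 137299 \cdot \frac{1}{165277}} = \sqrt{-243430 + \frac{137299}{165277}} = \sqrt{- \frac{40233242811}{165277}} = \frac{i \sqrt{135706728001503}}{23611} \approx 493.39 i$)
$\left(-356198 + A\right) \left(h - 344082\right) = \left(-356198 - \frac{5368}{26479}\right) \left(\frac{i \sqrt{135706728001503}}{23611} - 344082\right) = - \frac{9431772210 \left(-344082 + \frac{i \sqrt{135706728001503}}{23611}\right)}{26479} = \frac{3245303045561220}{26479} - \frac{1347396030 i \sqrt{135706728001503}}{89313667}$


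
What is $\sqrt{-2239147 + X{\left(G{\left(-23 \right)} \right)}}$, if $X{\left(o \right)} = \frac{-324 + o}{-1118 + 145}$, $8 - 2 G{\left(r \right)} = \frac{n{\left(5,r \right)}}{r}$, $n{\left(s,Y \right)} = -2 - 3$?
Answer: $\frac{3 i \sqrt{498403836409262}}{44758} \approx 1496.4 i$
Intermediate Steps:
$n{\left(s,Y \right)} = -5$ ($n{\left(s,Y \right)} = -2 - 3 = -5$)
$G{\left(r \right)} = 4 + \frac{5}{2 r}$ ($G{\left(r \right)} = 4 - \frac{\left(-5\right) \frac{1}{r}}{2} = 4 + \frac{5}{2 r}$)
$X{\left(o \right)} = \frac{324}{973} - \frac{o}{973}$ ($X{\left(o \right)} = \frac{-324 + o}{-973} = \left(-324 + o\right) \left(- \frac{1}{973}\right) = \frac{324}{973} - \frac{o}{973}$)
$\sqrt{-2239147 + X{\left(G{\left(-23 \right)} \right)}} = \sqrt{-2239147 + \left(\frac{324}{973} - \frac{4 + \frac{5}{2 \left(-23\right)}}{973}\right)} = \sqrt{-2239147 + \left(\frac{324}{973} - \frac{4 + \frac{5}{2} \left(- \frac{1}{23}\right)}{973}\right)} = \sqrt{-2239147 + \left(\frac{324}{973} - \frac{4 - \frac{5}{46}}{973}\right)} = \sqrt{-2239147 + \left(\frac{324}{973} - \frac{179}{44758}\right)} = \sqrt{-2239147 + \frac{14725}{44758}} = \sqrt{- \frac{100219726701}{44758}} = \frac{3 i \sqrt{498403836409262}}{44758}$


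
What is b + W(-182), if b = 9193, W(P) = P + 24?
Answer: 9035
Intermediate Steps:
W(P) = 24 + P
b + W(-182) = 9193 + (24 - 182) = 9193 - 158 = 9035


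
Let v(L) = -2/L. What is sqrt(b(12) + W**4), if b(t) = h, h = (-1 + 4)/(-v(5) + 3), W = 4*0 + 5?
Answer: 4*sqrt(11305)/17 ≈ 25.018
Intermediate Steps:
W = 5 (W = 0 + 5 = 5)
h = 15/17 (h = (-1 + 4)/(-(-2)/5 + 3) = 3/(-(-2)/5 + 3) = 3/(-1*(-2/5) + 3) = 3/(2/5 + 3) = 3/(17/5) = 3*(5/17) = 15/17 ≈ 0.88235)
b(t) = 15/17
sqrt(b(12) + W**4) = sqrt(15/17 + 5**4) = sqrt(15/17 + 625) = sqrt(10640/17) = 4*sqrt(11305)/17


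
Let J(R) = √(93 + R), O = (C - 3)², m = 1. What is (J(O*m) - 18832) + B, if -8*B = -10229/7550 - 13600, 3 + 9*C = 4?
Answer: -1034762571/60400 + √8209/9 ≈ -17122.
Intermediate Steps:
C = ⅑ (C = -⅓ + (⅑)*4 = -⅓ + 4/9 = ⅑ ≈ 0.11111)
O = 676/81 (O = (⅑ - 3)² = (-26/9)² = 676/81 ≈ 8.3457)
B = 102690229/60400 (B = -(-10229/7550 - 13600)/8 = -⅛*(-102690229/7550) = 102690229/60400 ≈ 1700.2)
(J(O*m) - 18832) + B = (√(93 + (676/81)*1) - 18832) + 102690229/60400 = (√(93 + 676/81) - 18832) + 102690229/60400 = (√(8209/81) - 18832) + 102690229/60400 = (√8209/9 - 18832) + 102690229/60400 = (-18832 + √8209/9) + 102690229/60400 = -1034762571/60400 + √8209/9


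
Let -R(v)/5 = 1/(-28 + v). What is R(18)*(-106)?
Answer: -53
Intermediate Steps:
R(v) = -5/(-28 + v)
R(18)*(-106) = -5/(-28 + 18)*(-106) = -5/(-10)*(-106) = -5*(-⅒)*(-106) = (½)*(-106) = -53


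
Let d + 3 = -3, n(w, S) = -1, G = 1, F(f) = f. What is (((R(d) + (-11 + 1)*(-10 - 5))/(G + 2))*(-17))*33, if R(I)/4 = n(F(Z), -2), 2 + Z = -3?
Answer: -27302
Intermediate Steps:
Z = -5 (Z = -2 - 3 = -5)
d = -6 (d = -3 - 3 = -6)
R(I) = -4 (R(I) = 4*(-1) = -4)
(((R(d) + (-11 + 1)*(-10 - 5))/(G + 2))*(-17))*33 = (((-4 + (-11 + 1)*(-10 - 5))/(1 + 2))*(-17))*33 = (((-4 - 10*(-15))/3)*(-17))*33 = (((-4 + 150)*(⅓))*(-17))*33 = ((146*(⅓))*(-17))*33 = ((146/3)*(-17))*33 = -2482/3*33 = -27302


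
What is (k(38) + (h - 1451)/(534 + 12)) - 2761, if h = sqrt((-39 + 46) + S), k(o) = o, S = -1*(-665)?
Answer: -1488209/546 + 2*sqrt(42)/273 ≈ -2725.6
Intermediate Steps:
S = 665
h = 4*sqrt(42) (h = sqrt((-39 + 46) + 665) = sqrt(7 + 665) = sqrt(672) = 4*sqrt(42) ≈ 25.923)
(k(38) + (h - 1451)/(534 + 12)) - 2761 = (38 + (4*sqrt(42) - 1451)/(534 + 12)) - 2761 = (38 + (-1451 + 4*sqrt(42))/546) - 2761 = (38 + (-1451 + 4*sqrt(42))*(1/546)) - 2761 = (38 + (-1451/546 + 2*sqrt(42)/273)) - 2761 = (19297/546 + 2*sqrt(42)/273) - 2761 = -1488209/546 + 2*sqrt(42)/273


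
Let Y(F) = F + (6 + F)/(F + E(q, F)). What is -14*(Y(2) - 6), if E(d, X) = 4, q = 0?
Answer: 112/3 ≈ 37.333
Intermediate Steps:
Y(F) = F + (6 + F)/(4 + F) (Y(F) = F + (6 + F)/(F + 4) = F + (6 + F)/(4 + F))
-14*(Y(2) - 6) = -14*((6 + 2² + 5*2)/(4 + 2) - 6) = -14*((6 + 4 + 10)/6 - 6) = -14*((⅙)*20 - 6) = -14*(10/3 - 6) = -14*(-8/3) = 112/3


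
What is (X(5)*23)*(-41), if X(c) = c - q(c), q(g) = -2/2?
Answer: -5658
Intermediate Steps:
q(g) = -1 (q(g) = -2*½ = -1)
X(c) = 1 + c (X(c) = c - 1*(-1) = c + 1 = 1 + c)
(X(5)*23)*(-41) = ((1 + 5)*23)*(-41) = (6*23)*(-41) = 138*(-41) = -5658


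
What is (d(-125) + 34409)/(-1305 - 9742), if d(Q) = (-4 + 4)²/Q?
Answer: -34409/11047 ≈ -3.1148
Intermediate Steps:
d(Q) = 0 (d(Q) = 0²/Q = 0/Q = 0)
(d(-125) + 34409)/(-1305 - 9742) = (0 + 34409)/(-1305 - 9742) = 34409/(-11047) = 34409*(-1/11047) = -34409/11047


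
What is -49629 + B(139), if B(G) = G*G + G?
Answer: -30169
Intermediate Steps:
B(G) = G + G² (B(G) = G² + G = G + G²)
-49629 + B(139) = -49629 + 139*(1 + 139) = -49629 + 139*140 = -49629 + 19460 = -30169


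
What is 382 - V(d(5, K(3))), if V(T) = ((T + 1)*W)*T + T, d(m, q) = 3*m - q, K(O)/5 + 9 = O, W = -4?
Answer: 8617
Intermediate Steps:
K(O) = -45 + 5*O
d(m, q) = -q + 3*m
V(T) = T + T*(-4 - 4*T) (V(T) = ((T + 1)*(-4))*T + T = ((1 + T)*(-4))*T + T = (-4 - 4*T)*T + T = T*(-4 - 4*T) + T = T + T*(-4 - 4*T))
382 - V(d(5, K(3))) = 382 - (-(-45 + 5*3) + 3*5)*(-3 - 4*(-(-45 + 5*3) + 3*5)) = 382 - (-(-45 + 15) + 15)*(-3 - 4*(-(-45 + 15) + 15)) = 382 - (-1*(-30) + 15)*(-3 - 4*(-1*(-30) + 15)) = 382 - (30 + 15)*(-3 - 4*(30 + 15)) = 382 - 45*(-3 - 4*45) = 382 - 45*(-3 - 180) = 382 - 45*(-183) = 382 - 1*(-8235) = 382 + 8235 = 8617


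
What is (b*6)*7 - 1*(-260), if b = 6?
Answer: 512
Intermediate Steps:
(b*6)*7 - 1*(-260) = (6*6)*7 - 1*(-260) = 36*7 + 260 = 252 + 260 = 512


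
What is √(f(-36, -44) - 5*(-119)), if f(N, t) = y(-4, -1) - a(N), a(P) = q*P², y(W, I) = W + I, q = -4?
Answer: √5774 ≈ 75.987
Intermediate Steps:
y(W, I) = I + W
a(P) = -4*P²
f(N, t) = -5 + 4*N² (f(N, t) = (-1 - 4) - (-4)*N² = -5 + 4*N²)
√(f(-36, -44) - 5*(-119)) = √((-5 + 4*(-36)²) - 5*(-119)) = √((-5 + 4*1296) + 595) = √((-5 + 5184) + 595) = √(5179 + 595) = √5774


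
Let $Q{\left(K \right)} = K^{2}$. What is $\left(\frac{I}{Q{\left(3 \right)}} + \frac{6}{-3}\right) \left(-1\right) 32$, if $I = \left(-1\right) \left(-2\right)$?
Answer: $\frac{512}{9} \approx 56.889$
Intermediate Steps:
$I = 2$
$\left(\frac{I}{Q{\left(3 \right)}} + \frac{6}{-3}\right) \left(-1\right) 32 = \left(\frac{2}{3^{2}} + \frac{6}{-3}\right) \left(-1\right) 32 = \left(\frac{2}{9} + 6 \left(- \frac{1}{3}\right)\right) \left(-1\right) 32 = \left(2 \cdot \frac{1}{9} - 2\right) \left(-1\right) 32 = \left(\frac{2}{9} - 2\right) \left(-1\right) 32 = \left(- \frac{16}{9}\right) \left(-1\right) 32 = \frac{16}{9} \cdot 32 = \frac{512}{9}$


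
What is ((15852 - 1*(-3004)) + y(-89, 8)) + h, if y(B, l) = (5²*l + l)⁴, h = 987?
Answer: 1871793539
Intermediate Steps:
y(B, l) = 456976*l⁴ (y(B, l) = (25*l + l)⁴ = (26*l)⁴ = 456976*l⁴)
((15852 - 1*(-3004)) + y(-89, 8)) + h = ((15852 - 1*(-3004)) + 456976*8⁴) + 987 = ((15852 + 3004) + 456976*4096) + 987 = (18856 + 1871773696) + 987 = 1871792552 + 987 = 1871793539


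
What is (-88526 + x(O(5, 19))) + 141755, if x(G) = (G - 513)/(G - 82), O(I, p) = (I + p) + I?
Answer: 2821621/53 ≈ 53238.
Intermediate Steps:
O(I, p) = p + 2*I
x(G) = (-513 + G)/(-82 + G)
(-88526 + x(O(5, 19))) + 141755 = (-88526 + (-513 + (19 + 2*5))/(-82 + (19 + 2*5))) + 141755 = (-88526 + (-513 + (19 + 10))/(-82 + (19 + 10))) + 141755 = (-88526 + (-513 + 29)/(-82 + 29)) + 141755 = (-88526 - 484/(-53)) + 141755 = (-88526 - 1/53*(-484)) + 141755 = (-88526 + 484/53) + 141755 = -4691394/53 + 141755 = 2821621/53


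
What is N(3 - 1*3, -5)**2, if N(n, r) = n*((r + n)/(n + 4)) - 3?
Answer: 9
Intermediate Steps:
N(n, r) = -3 + n*(n + r)/(4 + n) (N(n, r) = n*((n + r)/(4 + n)) - 3 = n*(n + r)/(4 + n) - 3 = -3 + n*(n + r)/(4 + n))
N(3 - 1*3, -5)**2 = ((-12 + (3 - 1*3)**2 - 3*(3 - 1*3) + (3 - 1*3)*(-5))/(4 + (3 - 1*3)))**2 = ((-12 + (3 - 3)**2 - 3*(3 - 3) + (3 - 3)*(-5))/(4 + (3 - 3)))**2 = ((-12 + 0**2 - 3*0 + 0*(-5))/(4 + 0))**2 = ((-12 + 0 + 0 + 0)/4)**2 = ((1/4)*(-12))**2 = (-3)**2 = 9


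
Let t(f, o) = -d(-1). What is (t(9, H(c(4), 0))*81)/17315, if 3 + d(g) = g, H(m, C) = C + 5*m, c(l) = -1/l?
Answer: 324/17315 ≈ 0.018712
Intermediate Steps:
d(g) = -3 + g
t(f, o) = 4 (t(f, o) = -(-3 - 1) = -1*(-4) = 4)
(t(9, H(c(4), 0))*81)/17315 = (4*81)/17315 = 324*(1/17315) = 324/17315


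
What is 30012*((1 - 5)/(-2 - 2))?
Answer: 30012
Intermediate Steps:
30012*((1 - 5)/(-2 - 2)) = 30012*(-4/(-4)) = 30012*(-4*(-1/4)) = 30012*1 = 30012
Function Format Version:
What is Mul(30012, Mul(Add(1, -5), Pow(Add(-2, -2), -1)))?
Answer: 30012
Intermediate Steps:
Mul(30012, Mul(Add(1, -5), Pow(Add(-2, -2), -1))) = Mul(30012, Mul(-4, Pow(-4, -1))) = Mul(30012, Mul(-4, Rational(-1, 4))) = Mul(30012, 1) = 30012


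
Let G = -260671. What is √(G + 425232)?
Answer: 43*√89 ≈ 405.66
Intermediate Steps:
√(G + 425232) = √(-260671 + 425232) = √164561 = 43*√89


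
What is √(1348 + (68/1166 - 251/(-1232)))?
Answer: 3*√39919489071/16324 ≈ 36.719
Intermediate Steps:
√(1348 + (68/1166 - 251/(-1232))) = √(1348 + (68*(1/1166) - 251*(-1/1232))) = √(1348 + (34/583 + 251/1232)) = √(1348 + 17111/65296) = √(88036119/65296) = 3*√39919489071/16324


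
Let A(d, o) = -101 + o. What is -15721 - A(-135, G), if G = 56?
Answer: -15676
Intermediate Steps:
-15721 - A(-135, G) = -15721 - (-101 + 56) = -15721 - 1*(-45) = -15721 + 45 = -15676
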